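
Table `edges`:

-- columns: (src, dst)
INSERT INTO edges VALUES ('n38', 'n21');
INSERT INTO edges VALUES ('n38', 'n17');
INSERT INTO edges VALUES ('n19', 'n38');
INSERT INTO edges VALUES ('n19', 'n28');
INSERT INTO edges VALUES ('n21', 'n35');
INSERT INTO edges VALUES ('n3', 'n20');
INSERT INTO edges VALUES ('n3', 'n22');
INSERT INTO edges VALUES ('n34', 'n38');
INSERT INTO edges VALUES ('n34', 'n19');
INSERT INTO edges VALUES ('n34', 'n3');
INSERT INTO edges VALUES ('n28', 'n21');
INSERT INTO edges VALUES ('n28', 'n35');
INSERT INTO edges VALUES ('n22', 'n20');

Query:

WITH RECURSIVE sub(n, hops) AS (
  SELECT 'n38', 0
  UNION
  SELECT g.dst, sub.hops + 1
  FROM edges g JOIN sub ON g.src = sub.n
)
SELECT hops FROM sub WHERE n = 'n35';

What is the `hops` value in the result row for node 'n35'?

2

Base: (n38, hops=0).
Iteration 1: edges from {n38} -> (n17, hops=1), (n21, hops=1).
Iteration 2: edges from {n17,n21} -> (n35, hops=2).
Iteration 3: no outgoing edges from {n35}; recursion stops.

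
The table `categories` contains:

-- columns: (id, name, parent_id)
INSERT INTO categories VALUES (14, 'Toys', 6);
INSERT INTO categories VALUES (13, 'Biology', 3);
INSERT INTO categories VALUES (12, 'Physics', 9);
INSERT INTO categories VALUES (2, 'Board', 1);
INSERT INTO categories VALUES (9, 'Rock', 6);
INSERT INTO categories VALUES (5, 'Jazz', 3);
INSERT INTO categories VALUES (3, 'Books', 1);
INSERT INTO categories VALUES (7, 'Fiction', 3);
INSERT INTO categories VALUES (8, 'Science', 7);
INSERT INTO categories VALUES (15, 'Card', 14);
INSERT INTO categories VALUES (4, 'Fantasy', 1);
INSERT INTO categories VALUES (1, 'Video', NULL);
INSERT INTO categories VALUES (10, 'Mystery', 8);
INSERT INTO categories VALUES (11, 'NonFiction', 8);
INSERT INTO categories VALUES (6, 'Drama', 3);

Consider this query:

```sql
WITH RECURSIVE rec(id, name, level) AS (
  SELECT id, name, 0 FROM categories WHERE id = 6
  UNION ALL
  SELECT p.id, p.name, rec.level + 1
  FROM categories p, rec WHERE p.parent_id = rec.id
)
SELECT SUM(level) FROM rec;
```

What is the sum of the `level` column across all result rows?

Base: id=6 (Drama) at level 0.
Iteration 1: rows with parent_id in {6} -> Rock (id 9, level 1), Toys (id 14, level 1).
Iteration 2: rows with parent_id in {9,14} -> Physics (id 12, level 2), Card (id 15, level 2).
Iteration 3: no rows with parent_id in {12,15}; recursion stops.
SUM(level) = 0 + 1 + 1 + 2 + 2 = 6.

6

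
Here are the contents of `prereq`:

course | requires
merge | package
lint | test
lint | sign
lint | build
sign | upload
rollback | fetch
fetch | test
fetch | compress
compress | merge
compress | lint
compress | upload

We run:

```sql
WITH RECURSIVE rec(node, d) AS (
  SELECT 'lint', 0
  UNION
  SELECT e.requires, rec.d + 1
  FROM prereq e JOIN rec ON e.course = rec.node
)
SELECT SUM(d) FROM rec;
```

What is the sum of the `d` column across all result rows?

5

Base: (lint, d=0).
Iteration 1: edges from {lint} -> (build, d=1), (sign, d=1), (test, d=1).
Iteration 2: edges from {build,sign,test} -> (upload, d=2).
Iteration 3: no outgoing edges from {upload}; recursion stops.
SUM(d) = 0 + 1 + 1 + 1 + 2 = 5.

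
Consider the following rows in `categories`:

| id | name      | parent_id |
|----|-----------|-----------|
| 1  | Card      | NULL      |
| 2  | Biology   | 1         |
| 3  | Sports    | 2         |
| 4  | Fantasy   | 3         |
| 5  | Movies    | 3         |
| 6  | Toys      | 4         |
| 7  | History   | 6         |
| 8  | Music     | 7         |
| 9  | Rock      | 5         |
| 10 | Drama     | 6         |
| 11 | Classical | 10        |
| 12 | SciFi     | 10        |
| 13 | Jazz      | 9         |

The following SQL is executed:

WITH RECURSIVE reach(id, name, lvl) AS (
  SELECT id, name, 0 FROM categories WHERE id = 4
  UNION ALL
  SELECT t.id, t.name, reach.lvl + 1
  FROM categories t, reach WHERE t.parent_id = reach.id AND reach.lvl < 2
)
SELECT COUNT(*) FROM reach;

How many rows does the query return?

4

Base: id=4 (Fantasy) at lvl 0.
Iteration 1: rows with parent_id in {4} -> Toys (id 6, lvl 1).
Iteration 2: rows with parent_id in {6} -> History (id 7, lvl 2), Drama (id 10, lvl 2).
Iteration 3: lvl < 2 fails for all current rows; recursion stops.
Total rows emitted: 4.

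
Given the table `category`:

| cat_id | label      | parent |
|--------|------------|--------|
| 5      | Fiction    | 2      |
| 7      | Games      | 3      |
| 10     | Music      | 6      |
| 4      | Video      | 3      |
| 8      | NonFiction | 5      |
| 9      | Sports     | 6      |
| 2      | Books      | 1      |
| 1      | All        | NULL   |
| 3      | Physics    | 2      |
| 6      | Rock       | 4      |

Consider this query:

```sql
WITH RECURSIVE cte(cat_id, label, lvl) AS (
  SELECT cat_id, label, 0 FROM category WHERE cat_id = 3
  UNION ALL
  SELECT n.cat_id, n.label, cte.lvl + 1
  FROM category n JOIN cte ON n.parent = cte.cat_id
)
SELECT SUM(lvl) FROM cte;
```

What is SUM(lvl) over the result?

10

Base: cat_id=3 (Physics) at lvl 0.
Iteration 1: rows with parent in {3} -> Video (id 4, lvl 1), Games (id 7, lvl 1).
Iteration 2: rows with parent in {4,7} -> Rock (id 6, lvl 2).
Iteration 3: rows with parent in {6} -> Sports (id 9, lvl 3), Music (id 10, lvl 3).
Iteration 4: no rows with parent in {9,10}; recursion stops.
SUM(lvl) = 0 + 1 + 1 + 2 + 3 + 3 = 10.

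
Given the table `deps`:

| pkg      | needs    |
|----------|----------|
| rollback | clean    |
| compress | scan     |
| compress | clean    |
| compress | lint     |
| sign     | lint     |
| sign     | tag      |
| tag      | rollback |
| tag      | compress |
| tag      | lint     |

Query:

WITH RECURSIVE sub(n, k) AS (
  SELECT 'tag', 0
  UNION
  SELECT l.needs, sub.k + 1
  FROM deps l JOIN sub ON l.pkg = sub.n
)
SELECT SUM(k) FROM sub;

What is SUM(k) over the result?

Base: (tag, k=0).
Iteration 1: edges from {tag} -> (compress, k=1), (lint, k=1), (rollback, k=1).
Iteration 2: edges from {compress,lint,rollback} -> (clean, k=2), (lint, k=2), (scan, k=2). [UNION drops 1 duplicate row(s)]
Iteration 3: no outgoing edges from {clean,lint,scan}; recursion stops.
SUM(k) = 0 + 1 + 1 + 1 + 2 + 2 + 2 = 9.

9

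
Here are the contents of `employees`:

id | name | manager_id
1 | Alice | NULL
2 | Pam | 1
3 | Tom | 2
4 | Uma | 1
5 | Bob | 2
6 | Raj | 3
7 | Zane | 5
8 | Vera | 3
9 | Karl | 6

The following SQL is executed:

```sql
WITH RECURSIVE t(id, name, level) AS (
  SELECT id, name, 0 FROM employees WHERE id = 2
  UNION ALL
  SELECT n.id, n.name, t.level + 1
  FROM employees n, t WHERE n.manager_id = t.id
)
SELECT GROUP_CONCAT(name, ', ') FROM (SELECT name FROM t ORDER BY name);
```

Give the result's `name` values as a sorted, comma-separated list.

Base: id=2 (Pam) at level 0.
Iteration 1: rows with manager_id in {2} -> Tom (id 3, level 1), Bob (id 5, level 1).
Iteration 2: rows with manager_id in {3,5} -> Raj (id 6, level 2), Zane (id 7, level 2), Vera (id 8, level 2).
Iteration 3: rows with manager_id in {6,7,8} -> Karl (id 9, level 3).
Iteration 4: no rows with manager_id in {9}; recursion stops.

Bob, Karl, Pam, Raj, Tom, Vera, Zane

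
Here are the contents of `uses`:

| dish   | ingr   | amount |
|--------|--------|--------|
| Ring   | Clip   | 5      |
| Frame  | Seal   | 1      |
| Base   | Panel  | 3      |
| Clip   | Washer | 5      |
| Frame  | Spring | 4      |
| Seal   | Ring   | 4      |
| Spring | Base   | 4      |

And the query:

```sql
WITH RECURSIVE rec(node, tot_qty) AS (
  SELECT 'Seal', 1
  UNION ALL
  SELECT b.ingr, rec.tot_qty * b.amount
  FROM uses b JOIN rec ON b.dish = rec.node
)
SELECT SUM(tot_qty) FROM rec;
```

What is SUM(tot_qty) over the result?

Base: (Seal, tot_qty=1).
Iteration 1: components of {Seal} -> Ring = 1*4 = 4.
Iteration 2: components of {Ring} -> Clip = 4*5 = 20.
Iteration 3: components of {Clip} -> Washer = 20*5 = 100.
Iteration 4: no further components; recursion stops.
SUM(tot_qty) = 1 + 4 + 20 + 100 = 125.

125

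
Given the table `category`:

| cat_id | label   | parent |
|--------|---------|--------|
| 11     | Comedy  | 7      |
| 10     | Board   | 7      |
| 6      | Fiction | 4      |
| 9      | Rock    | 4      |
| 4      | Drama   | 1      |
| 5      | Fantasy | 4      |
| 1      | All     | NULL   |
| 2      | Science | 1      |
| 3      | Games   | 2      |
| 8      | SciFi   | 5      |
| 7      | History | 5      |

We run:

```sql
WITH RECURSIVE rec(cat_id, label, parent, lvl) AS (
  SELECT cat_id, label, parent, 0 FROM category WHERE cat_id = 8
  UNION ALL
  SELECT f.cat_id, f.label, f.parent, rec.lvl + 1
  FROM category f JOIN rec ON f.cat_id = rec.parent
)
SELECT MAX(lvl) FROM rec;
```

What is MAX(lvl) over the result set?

Base: cat_id=8 (SciFi), parent=5, lvl 0.
Iteration 1: join on cat_id=5 -> Fantasy (id 5, parent=4, lvl 1).
Iteration 2: join on cat_id=4 -> Drama (id 4, parent=1, lvl 2).
Iteration 3: join on cat_id=1 -> All (id 1, parent=NULL, lvl 3).
Iteration 4: parent is NULL; no match; recursion stops.
lvl values: 0, 1, 2, 3; the maximum is 3.

3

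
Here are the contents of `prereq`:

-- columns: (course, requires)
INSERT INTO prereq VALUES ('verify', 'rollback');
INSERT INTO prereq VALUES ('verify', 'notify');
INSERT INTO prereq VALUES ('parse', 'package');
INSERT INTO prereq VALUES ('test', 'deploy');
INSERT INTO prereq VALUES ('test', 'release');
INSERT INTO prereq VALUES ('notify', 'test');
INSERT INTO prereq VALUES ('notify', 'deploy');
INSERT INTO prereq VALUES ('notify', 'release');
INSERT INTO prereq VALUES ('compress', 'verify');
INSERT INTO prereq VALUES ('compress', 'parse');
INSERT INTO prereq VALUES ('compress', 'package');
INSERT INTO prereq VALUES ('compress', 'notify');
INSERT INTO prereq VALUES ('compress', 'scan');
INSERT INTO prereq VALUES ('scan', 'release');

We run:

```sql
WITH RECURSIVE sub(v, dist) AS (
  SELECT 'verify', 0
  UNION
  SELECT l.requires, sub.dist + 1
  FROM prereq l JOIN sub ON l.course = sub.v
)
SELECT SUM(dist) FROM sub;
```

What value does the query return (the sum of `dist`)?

14

Base: (verify, dist=0).
Iteration 1: edges from {verify} -> (notify, dist=1), (rollback, dist=1).
Iteration 2: edges from {notify,rollback} -> (deploy, dist=2), (release, dist=2), (test, dist=2).
Iteration 3: edges from {deploy,release,test} -> (deploy, dist=3), (release, dist=3).
Iteration 4: no outgoing edges from {deploy,release}; recursion stops.
SUM(dist) = 0 + 1 + 1 + 2 + 2 + 2 + 3 + 3 = 14.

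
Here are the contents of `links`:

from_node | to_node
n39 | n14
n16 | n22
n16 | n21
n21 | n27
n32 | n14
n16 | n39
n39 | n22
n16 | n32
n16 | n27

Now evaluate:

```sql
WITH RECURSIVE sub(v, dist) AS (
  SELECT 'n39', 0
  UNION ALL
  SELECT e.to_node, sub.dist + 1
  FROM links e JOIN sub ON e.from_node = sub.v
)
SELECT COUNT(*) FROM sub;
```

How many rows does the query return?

3

Base: (n39, dist=0).
Iteration 1: edges from {n39} -> (n14, dist=1), (n22, dist=1).
Iteration 2: no outgoing edges from {n14,n22}; recursion stops.
Total rows emitted: 3.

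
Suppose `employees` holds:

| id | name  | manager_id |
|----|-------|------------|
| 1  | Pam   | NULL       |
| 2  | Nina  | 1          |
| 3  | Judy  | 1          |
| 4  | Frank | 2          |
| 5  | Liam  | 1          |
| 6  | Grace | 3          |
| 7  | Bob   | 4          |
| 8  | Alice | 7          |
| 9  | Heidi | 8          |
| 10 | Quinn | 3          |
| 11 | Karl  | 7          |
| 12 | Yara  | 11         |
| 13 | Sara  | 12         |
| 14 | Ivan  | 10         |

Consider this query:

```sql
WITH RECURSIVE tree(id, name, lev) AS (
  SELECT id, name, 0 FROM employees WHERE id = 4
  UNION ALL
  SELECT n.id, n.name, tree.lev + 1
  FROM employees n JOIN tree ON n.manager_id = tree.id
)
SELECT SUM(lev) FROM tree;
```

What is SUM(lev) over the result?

15

Base: id=4 (Frank) at lev 0.
Iteration 1: rows with manager_id in {4} -> Bob (id 7, lev 1).
Iteration 2: rows with manager_id in {7} -> Alice (id 8, lev 2), Karl (id 11, lev 2).
Iteration 3: rows with manager_id in {8,11} -> Heidi (id 9, lev 3), Yara (id 12, lev 3).
Iteration 4: rows with manager_id in {9,12} -> Sara (id 13, lev 4).
Iteration 5: no rows with manager_id in {13}; recursion stops.
SUM(lev) = 0 + 1 + 2 + 2 + 3 + 3 + 4 = 15.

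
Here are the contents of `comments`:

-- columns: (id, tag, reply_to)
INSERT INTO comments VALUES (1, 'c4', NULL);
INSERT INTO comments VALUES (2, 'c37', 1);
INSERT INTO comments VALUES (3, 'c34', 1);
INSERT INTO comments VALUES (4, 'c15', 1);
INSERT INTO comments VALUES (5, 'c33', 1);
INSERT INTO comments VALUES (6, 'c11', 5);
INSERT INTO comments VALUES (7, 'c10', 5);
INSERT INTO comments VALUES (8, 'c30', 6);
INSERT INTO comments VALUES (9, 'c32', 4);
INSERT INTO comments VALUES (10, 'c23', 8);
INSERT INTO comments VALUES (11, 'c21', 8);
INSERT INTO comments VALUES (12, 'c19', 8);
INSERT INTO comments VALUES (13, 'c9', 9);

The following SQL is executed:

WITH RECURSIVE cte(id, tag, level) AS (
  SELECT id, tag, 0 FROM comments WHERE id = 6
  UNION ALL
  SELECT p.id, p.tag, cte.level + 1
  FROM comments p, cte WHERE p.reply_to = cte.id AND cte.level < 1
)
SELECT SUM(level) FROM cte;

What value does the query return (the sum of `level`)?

1

Base: id=6 (c11) at level 0.
Iteration 1: rows with reply_to in {6} -> c30 (id 8, level 1).
Iteration 2: level < 1 fails for all current rows; recursion stops.
SUM(level) = 0 + 1 = 1.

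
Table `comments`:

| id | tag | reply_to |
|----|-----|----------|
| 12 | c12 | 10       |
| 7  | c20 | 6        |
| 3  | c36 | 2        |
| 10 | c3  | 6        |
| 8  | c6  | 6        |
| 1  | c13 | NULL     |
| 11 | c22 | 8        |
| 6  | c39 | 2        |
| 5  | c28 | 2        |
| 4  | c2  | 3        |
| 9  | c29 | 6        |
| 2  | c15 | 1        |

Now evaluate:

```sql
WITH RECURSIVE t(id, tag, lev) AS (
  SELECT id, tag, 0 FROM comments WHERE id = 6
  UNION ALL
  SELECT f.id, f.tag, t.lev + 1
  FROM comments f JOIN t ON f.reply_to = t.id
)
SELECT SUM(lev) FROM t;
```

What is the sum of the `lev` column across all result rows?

Base: id=6 (c39) at lev 0.
Iteration 1: rows with reply_to in {6} -> c20 (id 7, lev 1), c6 (id 8, lev 1), c29 (id 9, lev 1), c3 (id 10, lev 1).
Iteration 2: rows with reply_to in {7,8,9,10} -> c22 (id 11, lev 2), c12 (id 12, lev 2).
Iteration 3: no rows with reply_to in {11,12}; recursion stops.
SUM(lev) = 0 + 1 + 1 + 1 + 1 + 2 + 2 = 8.

8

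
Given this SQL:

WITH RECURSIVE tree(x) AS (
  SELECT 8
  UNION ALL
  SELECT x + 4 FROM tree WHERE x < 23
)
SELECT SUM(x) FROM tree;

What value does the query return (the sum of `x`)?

80

Base: x=8.
Iteration 1: 8 < 23 holds -> x = 8 + 4 = 12.
Iteration 2: 12 < 23 holds -> x = 12 + 4 = 16.
Iteration 3: 16 < 23 holds -> x = 16 + 4 = 20.
Iteration 4: 20 < 23 holds -> x = 20 + 4 = 24.
Iteration 5: 24 < 23 fails; recursion stops.
SUM(x) = 8 + 12 + 16 + 20 + 24 = 80.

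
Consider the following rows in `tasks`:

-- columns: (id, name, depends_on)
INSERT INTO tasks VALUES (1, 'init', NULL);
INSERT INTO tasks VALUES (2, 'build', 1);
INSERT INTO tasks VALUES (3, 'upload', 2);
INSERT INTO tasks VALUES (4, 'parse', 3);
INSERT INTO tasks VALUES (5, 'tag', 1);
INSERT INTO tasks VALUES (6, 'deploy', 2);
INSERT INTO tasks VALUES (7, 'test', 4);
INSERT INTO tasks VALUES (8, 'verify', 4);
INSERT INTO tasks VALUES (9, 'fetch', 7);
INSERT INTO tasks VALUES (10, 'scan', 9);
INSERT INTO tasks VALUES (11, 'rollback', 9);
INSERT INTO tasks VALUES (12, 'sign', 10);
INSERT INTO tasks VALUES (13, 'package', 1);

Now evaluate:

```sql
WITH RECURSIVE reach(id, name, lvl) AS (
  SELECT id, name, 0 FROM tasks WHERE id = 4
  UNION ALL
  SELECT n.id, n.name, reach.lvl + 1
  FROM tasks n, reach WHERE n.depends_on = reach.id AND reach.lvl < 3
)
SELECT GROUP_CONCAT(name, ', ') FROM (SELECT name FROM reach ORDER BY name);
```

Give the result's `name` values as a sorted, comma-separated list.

Base: id=4 (parse) at lvl 0.
Iteration 1: rows with depends_on in {4} -> test (id 7, lvl 1), verify (id 8, lvl 1).
Iteration 2: rows with depends_on in {7,8} -> fetch (id 9, lvl 2).
Iteration 3: rows with depends_on in {9} -> scan (id 10, lvl 3), rollback (id 11, lvl 3).
Iteration 4: lvl < 3 fails for all current rows; recursion stops.

fetch, parse, rollback, scan, test, verify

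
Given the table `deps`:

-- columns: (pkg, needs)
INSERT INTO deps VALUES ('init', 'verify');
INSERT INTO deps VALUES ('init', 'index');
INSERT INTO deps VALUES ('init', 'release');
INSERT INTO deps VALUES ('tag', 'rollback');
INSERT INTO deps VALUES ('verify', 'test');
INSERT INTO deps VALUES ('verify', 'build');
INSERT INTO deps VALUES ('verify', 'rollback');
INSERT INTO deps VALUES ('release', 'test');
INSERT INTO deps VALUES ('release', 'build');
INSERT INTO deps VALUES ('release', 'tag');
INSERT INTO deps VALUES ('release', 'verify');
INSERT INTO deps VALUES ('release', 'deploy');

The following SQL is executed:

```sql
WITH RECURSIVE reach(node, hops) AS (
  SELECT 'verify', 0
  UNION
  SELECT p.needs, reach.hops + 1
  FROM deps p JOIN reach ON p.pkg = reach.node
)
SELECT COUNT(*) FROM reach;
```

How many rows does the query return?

4

Base: (verify, hops=0).
Iteration 1: edges from {verify} -> (build, hops=1), (rollback, hops=1), (test, hops=1).
Iteration 2: no outgoing edges from {build,rollback,test}; recursion stops.
Total rows emitted: 4.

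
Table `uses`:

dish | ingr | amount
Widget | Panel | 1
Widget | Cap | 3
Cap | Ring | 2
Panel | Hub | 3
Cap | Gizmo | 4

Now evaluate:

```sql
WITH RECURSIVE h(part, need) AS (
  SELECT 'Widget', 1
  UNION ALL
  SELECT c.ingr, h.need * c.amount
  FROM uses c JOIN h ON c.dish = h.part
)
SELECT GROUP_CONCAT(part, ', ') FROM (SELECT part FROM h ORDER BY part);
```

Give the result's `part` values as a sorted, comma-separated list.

Base: (Widget, need=1).
Iteration 1: components of {Widget} -> Cap = 1*3 = 3, Panel = 1*1 = 1.
Iteration 2: components of {Cap,Panel} -> Gizmo = 3*4 = 12, Hub = 1*3 = 3, Ring = 3*2 = 6.
Iteration 3: no further components; recursion stops.

Cap, Gizmo, Hub, Panel, Ring, Widget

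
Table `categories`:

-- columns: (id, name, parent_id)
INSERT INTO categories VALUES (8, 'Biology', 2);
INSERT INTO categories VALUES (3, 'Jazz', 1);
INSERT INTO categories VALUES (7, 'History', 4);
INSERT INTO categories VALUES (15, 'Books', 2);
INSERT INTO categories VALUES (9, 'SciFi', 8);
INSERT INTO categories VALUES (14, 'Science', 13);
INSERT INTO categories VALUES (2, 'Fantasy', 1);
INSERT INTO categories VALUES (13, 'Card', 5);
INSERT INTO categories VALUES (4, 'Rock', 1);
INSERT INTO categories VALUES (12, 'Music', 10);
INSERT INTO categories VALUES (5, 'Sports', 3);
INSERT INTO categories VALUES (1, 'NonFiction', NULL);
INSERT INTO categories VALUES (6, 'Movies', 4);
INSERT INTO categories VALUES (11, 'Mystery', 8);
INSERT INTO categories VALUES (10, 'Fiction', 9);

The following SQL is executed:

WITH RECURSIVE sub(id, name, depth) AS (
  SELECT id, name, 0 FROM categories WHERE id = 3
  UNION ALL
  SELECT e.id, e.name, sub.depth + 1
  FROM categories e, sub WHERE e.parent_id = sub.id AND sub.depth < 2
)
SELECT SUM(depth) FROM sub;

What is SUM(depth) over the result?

Base: id=3 (Jazz) at depth 0.
Iteration 1: rows with parent_id in {3} -> Sports (id 5, depth 1).
Iteration 2: rows with parent_id in {5} -> Card (id 13, depth 2).
Iteration 3: depth < 2 fails for all current rows; recursion stops.
SUM(depth) = 0 + 1 + 2 = 3.

3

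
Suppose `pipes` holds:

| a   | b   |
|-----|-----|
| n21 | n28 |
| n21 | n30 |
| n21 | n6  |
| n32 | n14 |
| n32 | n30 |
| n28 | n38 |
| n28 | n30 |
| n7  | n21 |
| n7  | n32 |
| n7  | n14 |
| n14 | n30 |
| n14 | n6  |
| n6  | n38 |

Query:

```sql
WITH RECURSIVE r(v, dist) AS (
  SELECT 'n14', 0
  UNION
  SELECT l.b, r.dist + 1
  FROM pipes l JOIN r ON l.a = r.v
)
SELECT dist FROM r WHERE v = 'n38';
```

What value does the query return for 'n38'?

2

Base: (n14, dist=0).
Iteration 1: edges from {n14} -> (n30, dist=1), (n6, dist=1).
Iteration 2: edges from {n30,n6} -> (n38, dist=2).
Iteration 3: no outgoing edges from {n38}; recursion stops.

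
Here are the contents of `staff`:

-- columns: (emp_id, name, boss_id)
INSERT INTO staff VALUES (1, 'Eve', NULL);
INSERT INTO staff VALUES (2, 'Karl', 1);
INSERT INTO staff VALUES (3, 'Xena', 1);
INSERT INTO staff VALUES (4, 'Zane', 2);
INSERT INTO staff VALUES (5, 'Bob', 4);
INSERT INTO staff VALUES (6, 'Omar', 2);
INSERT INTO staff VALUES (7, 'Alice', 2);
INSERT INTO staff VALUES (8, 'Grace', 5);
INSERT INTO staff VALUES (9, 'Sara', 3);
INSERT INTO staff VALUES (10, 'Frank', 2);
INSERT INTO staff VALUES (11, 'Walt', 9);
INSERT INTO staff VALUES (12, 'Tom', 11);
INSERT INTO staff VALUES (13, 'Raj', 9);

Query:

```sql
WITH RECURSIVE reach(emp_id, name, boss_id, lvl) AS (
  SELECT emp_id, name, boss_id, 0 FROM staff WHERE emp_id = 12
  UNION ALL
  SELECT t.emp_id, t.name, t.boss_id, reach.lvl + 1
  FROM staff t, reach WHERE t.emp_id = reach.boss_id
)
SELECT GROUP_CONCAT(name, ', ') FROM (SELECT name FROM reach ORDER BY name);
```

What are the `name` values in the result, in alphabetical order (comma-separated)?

Base: emp_id=12 (Tom), boss_id=11, lvl 0.
Iteration 1: join on emp_id=11 -> Walt (id 11, boss_id=9, lvl 1).
Iteration 2: join on emp_id=9 -> Sara (id 9, boss_id=3, lvl 2).
Iteration 3: join on emp_id=3 -> Xena (id 3, boss_id=1, lvl 3).
Iteration 4: join on emp_id=1 -> Eve (id 1, boss_id=NULL, lvl 4).
Iteration 5: boss_id is NULL; no match; recursion stops.

Eve, Sara, Tom, Walt, Xena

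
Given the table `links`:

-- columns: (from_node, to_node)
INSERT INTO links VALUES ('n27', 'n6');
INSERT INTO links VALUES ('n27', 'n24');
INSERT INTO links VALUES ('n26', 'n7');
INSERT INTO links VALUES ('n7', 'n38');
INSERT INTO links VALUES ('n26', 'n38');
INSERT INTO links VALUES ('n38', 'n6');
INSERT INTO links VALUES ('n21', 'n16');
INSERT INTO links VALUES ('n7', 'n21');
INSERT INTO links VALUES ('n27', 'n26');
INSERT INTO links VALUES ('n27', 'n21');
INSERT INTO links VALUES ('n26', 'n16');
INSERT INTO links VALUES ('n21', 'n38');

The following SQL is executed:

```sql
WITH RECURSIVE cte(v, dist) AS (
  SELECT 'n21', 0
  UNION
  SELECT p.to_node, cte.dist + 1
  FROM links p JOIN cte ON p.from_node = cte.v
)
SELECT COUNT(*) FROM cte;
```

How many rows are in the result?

Base: (n21, dist=0).
Iteration 1: edges from {n21} -> (n16, dist=1), (n38, dist=1).
Iteration 2: edges from {n16,n38} -> (n6, dist=2).
Iteration 3: no outgoing edges from {n6}; recursion stops.
Total rows emitted: 4.

4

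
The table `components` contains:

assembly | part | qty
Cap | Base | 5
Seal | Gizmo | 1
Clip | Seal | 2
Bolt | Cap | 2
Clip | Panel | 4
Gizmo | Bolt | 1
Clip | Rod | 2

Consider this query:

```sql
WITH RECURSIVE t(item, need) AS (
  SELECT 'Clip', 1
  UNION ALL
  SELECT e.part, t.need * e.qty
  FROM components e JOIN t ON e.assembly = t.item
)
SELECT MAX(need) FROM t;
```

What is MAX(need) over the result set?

20

Base: (Clip, need=1).
Iteration 1: components of {Clip} -> Panel = 1*4 = 4, Rod = 1*2 = 2, Seal = 1*2 = 2.
Iteration 2: components of {Panel,Rod,Seal} -> Gizmo = 2*1 = 2.
Iteration 3: components of {Gizmo} -> Bolt = 2*1 = 2.
Iteration 4: components of {Bolt} -> Cap = 2*2 = 4.
Iteration 5: components of {Cap} -> Base = 4*5 = 20.
Iteration 6: no further components; recursion stops.
need values: 1, 2, 2, 4, 2, 2, 4, 20; the maximum is 20.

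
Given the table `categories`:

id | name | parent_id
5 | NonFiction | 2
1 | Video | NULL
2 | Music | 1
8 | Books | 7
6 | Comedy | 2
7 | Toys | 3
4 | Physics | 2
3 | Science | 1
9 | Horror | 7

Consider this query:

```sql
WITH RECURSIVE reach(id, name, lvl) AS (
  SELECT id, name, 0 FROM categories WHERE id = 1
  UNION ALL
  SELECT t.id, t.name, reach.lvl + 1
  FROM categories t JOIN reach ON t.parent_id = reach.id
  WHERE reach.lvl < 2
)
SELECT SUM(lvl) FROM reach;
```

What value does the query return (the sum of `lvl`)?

Base: id=1 (Video) at lvl 0.
Iteration 1: rows with parent_id in {1} -> Music (id 2, lvl 1), Science (id 3, lvl 1).
Iteration 2: rows with parent_id in {2,3} -> Physics (id 4, lvl 2), NonFiction (id 5, lvl 2), Comedy (id 6, lvl 2), Toys (id 7, lvl 2).
Iteration 3: lvl < 2 fails for all current rows; recursion stops.
SUM(lvl) = 0 + 1 + 1 + 2 + 2 + 2 + 2 = 10.

10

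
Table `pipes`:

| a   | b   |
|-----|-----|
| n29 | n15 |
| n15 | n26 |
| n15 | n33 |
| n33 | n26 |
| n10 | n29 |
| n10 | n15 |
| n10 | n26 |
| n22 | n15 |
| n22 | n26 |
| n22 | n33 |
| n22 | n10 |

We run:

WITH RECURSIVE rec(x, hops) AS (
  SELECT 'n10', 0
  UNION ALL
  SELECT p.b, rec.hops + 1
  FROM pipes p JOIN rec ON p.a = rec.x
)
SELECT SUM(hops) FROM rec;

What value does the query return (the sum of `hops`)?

Base: (n10, hops=0).
Iteration 1: edges from {n10} -> (n15, hops=1), (n26, hops=1), (n29, hops=1).
Iteration 2: edges from {n15,n26,n29} -> (n15, hops=2), (n26, hops=2), (n33, hops=2).
Iteration 3: edges from {n15,n26,n33} -> (n26, hops=3) x2, (n33, hops=3). [UNION ALL keeps all 3 new rows, including repeats]
Iteration 4: edges from {n26,n33} -> (n26, hops=4).
Iteration 5: no outgoing edges from {n26}; recursion stops.
SUM(hops) = 0 + 1 + 1 + 1 + 2 + 2 + 2 + 3 + 3 + 3 + 4 = 22.

22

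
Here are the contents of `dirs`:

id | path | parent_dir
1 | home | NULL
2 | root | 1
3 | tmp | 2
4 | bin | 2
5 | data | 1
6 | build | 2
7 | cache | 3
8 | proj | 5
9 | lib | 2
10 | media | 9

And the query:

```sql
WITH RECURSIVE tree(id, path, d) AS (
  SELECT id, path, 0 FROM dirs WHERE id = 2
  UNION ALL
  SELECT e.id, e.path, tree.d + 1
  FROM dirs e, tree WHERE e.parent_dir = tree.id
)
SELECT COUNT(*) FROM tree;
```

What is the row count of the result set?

Base: id=2 (root) at d 0.
Iteration 1: rows with parent_dir in {2} -> tmp (id 3, d 1), bin (id 4, d 1), build (id 6, d 1), lib (id 9, d 1).
Iteration 2: rows with parent_dir in {3,4,6,9} -> cache (id 7, d 2), media (id 10, d 2).
Iteration 3: no rows with parent_dir in {7,10}; recursion stops.
Total rows emitted: 7.

7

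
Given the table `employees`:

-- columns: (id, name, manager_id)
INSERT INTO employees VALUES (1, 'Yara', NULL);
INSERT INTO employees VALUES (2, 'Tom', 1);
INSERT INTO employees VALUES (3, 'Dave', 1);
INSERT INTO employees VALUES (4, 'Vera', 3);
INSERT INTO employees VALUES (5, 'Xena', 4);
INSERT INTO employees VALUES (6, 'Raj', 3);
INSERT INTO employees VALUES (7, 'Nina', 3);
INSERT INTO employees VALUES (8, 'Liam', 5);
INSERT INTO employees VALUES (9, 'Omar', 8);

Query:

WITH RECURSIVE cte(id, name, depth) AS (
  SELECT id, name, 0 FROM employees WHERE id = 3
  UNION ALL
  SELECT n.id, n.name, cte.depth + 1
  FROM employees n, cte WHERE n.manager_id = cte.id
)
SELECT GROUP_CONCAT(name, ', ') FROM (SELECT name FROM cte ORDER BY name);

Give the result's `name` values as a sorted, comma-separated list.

Base: id=3 (Dave) at depth 0.
Iteration 1: rows with manager_id in {3} -> Vera (id 4, depth 1), Raj (id 6, depth 1), Nina (id 7, depth 1).
Iteration 2: rows with manager_id in {4,6,7} -> Xena (id 5, depth 2).
Iteration 3: rows with manager_id in {5} -> Liam (id 8, depth 3).
Iteration 4: rows with manager_id in {8} -> Omar (id 9, depth 4).
Iteration 5: no rows with manager_id in {9}; recursion stops.

Dave, Liam, Nina, Omar, Raj, Vera, Xena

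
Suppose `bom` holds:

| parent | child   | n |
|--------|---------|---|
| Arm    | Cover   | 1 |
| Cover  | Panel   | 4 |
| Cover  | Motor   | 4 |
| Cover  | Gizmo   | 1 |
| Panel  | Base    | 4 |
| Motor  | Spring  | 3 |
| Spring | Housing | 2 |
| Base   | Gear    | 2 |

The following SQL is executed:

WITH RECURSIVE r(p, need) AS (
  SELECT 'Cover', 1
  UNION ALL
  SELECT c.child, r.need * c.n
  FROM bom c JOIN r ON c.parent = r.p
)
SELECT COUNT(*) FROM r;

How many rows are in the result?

Base: (Cover, need=1).
Iteration 1: components of {Cover} -> Gizmo = 1*1 = 1, Motor = 1*4 = 4, Panel = 1*4 = 4.
Iteration 2: components of {Gizmo,Motor,Panel} -> Base = 4*4 = 16, Spring = 4*3 = 12.
Iteration 3: components of {Base,Spring} -> Gear = 16*2 = 32, Housing = 12*2 = 24.
Iteration 4: no further components; recursion stops.
Total rows emitted: 8.

8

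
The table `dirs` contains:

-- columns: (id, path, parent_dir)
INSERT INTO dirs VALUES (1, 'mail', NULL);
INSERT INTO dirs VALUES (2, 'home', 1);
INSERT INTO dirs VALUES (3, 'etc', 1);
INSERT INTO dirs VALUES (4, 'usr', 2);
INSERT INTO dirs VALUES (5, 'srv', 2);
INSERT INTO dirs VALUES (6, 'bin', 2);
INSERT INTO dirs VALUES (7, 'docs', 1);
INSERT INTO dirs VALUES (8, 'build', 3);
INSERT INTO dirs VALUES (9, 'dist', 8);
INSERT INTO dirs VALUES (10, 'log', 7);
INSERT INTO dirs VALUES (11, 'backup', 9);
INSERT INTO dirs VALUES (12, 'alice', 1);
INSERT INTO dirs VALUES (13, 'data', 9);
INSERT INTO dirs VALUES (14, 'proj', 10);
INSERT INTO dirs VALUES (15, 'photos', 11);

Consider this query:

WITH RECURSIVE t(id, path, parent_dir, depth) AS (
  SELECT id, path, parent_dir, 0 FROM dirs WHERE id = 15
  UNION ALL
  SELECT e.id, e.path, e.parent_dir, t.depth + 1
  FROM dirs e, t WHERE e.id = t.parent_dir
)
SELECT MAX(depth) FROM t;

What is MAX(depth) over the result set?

5

Base: id=15 (photos), parent_dir=11, depth 0.
Iteration 1: join on id=11 -> backup (id 11, parent_dir=9, depth 1).
Iteration 2: join on id=9 -> dist (id 9, parent_dir=8, depth 2).
Iteration 3: join on id=8 -> build (id 8, parent_dir=3, depth 3).
Iteration 4: join on id=3 -> etc (id 3, parent_dir=1, depth 4).
Iteration 5: join on id=1 -> mail (id 1, parent_dir=NULL, depth 5).
Iteration 6: parent_dir is NULL; no match; recursion stops.
depth values: 0, 1, 2, 3, 4, 5; the maximum is 5.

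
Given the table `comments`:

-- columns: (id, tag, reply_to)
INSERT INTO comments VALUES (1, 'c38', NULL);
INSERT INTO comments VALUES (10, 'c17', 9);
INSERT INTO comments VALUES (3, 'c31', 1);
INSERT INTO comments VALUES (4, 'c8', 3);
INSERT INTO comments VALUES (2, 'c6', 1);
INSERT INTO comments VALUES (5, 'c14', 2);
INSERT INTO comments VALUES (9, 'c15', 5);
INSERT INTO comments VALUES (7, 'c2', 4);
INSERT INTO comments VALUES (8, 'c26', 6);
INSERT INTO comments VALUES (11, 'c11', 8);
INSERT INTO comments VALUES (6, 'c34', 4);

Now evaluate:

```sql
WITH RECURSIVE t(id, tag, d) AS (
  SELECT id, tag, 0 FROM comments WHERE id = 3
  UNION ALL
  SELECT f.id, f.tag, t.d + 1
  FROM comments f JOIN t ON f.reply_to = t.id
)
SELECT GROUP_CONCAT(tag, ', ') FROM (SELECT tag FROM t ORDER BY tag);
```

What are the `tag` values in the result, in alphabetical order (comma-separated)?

c11, c2, c26, c31, c34, c8

Base: id=3 (c31) at d 0.
Iteration 1: rows with reply_to in {3} -> c8 (id 4, d 1).
Iteration 2: rows with reply_to in {4} -> c34 (id 6, d 2), c2 (id 7, d 2).
Iteration 3: rows with reply_to in {6,7} -> c26 (id 8, d 3).
Iteration 4: rows with reply_to in {8} -> c11 (id 11, d 4).
Iteration 5: no rows with reply_to in {11}; recursion stops.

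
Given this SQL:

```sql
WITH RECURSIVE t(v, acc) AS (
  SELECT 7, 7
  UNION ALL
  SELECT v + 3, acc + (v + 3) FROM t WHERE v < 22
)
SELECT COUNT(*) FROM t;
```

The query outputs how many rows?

6

Base: v=7, acc=7.
Iteration 1: 7 < 22 holds -> v = 7 + 3 = 10, acc = 7 + 10 = 17.
Iteration 2: 10 < 22 holds -> v = 10 + 3 = 13, acc = 17 + 13 = 30.
Iteration 3: 13 < 22 holds -> v = 13 + 3 = 16, acc = 30 + 16 = 46.
Iteration 4: 16 < 22 holds -> v = 16 + 3 = 19, acc = 46 + 19 = 65.
Iteration 5: 19 < 22 holds -> v = 19 + 3 = 22, acc = 65 + 22 = 87.
Iteration 6: 22 < 22 fails; recursion stops.
Total rows emitted: 6.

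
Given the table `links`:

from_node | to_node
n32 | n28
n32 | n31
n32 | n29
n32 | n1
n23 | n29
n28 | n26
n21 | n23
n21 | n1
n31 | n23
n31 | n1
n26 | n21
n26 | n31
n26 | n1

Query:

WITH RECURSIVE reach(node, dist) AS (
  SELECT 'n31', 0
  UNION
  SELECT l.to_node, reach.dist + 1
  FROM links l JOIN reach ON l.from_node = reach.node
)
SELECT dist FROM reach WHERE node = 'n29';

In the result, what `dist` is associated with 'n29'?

Base: (n31, dist=0).
Iteration 1: edges from {n31} -> (n1, dist=1), (n23, dist=1).
Iteration 2: edges from {n1,n23} -> (n29, dist=2).
Iteration 3: no outgoing edges from {n29}; recursion stops.

2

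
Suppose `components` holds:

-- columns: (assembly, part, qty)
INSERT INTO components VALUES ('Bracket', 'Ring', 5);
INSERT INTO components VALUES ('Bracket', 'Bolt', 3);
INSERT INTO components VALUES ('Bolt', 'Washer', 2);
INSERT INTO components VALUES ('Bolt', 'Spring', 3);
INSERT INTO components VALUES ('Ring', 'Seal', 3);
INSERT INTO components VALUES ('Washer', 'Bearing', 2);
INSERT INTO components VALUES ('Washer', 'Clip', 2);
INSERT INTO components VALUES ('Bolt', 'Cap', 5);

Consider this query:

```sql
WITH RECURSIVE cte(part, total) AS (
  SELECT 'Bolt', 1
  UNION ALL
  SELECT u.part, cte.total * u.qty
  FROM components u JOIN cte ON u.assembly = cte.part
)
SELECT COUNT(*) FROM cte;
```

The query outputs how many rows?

6

Base: (Bolt, total=1).
Iteration 1: components of {Bolt} -> Cap = 1*5 = 5, Spring = 1*3 = 3, Washer = 1*2 = 2.
Iteration 2: components of {Cap,Spring,Washer} -> Bearing = 2*2 = 4, Clip = 2*2 = 4.
Iteration 3: no further components; recursion stops.
Total rows emitted: 6.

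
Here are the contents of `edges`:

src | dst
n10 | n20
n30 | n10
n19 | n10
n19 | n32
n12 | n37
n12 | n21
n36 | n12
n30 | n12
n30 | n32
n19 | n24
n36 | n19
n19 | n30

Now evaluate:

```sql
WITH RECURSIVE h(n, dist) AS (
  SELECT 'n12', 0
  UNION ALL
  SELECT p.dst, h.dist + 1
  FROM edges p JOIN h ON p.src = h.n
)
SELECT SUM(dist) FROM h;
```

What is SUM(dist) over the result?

Base: (n12, dist=0).
Iteration 1: edges from {n12} -> (n21, dist=1), (n37, dist=1).
Iteration 2: no outgoing edges from {n21,n37}; recursion stops.
SUM(dist) = 0 + 1 + 1 = 2.

2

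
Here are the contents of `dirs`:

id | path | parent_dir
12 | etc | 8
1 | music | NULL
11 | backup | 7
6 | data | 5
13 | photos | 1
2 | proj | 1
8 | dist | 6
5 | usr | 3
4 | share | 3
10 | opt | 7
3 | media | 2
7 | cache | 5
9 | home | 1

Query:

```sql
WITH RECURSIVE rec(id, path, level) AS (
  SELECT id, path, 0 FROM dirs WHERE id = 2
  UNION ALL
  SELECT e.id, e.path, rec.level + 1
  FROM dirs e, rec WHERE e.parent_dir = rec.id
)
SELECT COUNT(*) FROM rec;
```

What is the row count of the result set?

Base: id=2 (proj) at level 0.
Iteration 1: rows with parent_dir in {2} -> media (id 3, level 1).
Iteration 2: rows with parent_dir in {3} -> share (id 4, level 2), usr (id 5, level 2).
Iteration 3: rows with parent_dir in {4,5} -> data (id 6, level 3), cache (id 7, level 3).
Iteration 4: rows with parent_dir in {6,7} -> dist (id 8, level 4), opt (id 10, level 4), backup (id 11, level 4).
Iteration 5: rows with parent_dir in {8,10,11} -> etc (id 12, level 5).
Iteration 6: no rows with parent_dir in {12}; recursion stops.
Total rows emitted: 10.

10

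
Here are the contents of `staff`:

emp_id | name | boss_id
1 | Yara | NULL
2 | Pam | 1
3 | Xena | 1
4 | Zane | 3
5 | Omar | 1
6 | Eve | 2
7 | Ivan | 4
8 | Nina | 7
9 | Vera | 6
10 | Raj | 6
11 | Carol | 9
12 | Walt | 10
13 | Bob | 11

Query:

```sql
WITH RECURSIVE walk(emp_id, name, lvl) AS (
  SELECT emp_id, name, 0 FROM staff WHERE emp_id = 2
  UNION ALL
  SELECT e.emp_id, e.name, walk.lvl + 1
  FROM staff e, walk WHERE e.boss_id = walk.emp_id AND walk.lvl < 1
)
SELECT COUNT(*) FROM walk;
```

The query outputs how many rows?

Base: emp_id=2 (Pam) at lvl 0.
Iteration 1: rows with boss_id in {2} -> Eve (id 6, lvl 1).
Iteration 2: lvl < 1 fails for all current rows; recursion stops.
Total rows emitted: 2.

2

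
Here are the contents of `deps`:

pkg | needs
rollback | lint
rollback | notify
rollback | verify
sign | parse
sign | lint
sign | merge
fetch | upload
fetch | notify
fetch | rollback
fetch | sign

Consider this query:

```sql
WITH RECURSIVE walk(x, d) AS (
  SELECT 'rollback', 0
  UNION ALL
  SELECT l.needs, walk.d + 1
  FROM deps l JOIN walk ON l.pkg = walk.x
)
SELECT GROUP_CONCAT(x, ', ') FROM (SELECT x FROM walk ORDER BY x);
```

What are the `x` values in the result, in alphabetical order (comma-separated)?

Base: (rollback, d=0).
Iteration 1: edges from {rollback} -> (lint, d=1), (notify, d=1), (verify, d=1).
Iteration 2: no outgoing edges from {lint,notify,verify}; recursion stops.

lint, notify, rollback, verify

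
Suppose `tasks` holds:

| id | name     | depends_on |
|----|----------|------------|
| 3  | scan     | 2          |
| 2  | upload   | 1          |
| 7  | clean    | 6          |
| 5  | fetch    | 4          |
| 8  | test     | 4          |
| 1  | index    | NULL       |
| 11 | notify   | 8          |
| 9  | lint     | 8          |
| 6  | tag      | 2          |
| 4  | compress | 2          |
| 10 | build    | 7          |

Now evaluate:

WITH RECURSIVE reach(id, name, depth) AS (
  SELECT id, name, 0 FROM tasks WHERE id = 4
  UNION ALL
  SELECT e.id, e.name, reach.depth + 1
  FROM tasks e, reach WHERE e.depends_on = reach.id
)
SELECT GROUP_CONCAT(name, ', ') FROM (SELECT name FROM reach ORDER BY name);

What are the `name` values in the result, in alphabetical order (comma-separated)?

compress, fetch, lint, notify, test

Base: id=4 (compress) at depth 0.
Iteration 1: rows with depends_on in {4} -> fetch (id 5, depth 1), test (id 8, depth 1).
Iteration 2: rows with depends_on in {5,8} -> lint (id 9, depth 2), notify (id 11, depth 2).
Iteration 3: no rows with depends_on in {9,11}; recursion stops.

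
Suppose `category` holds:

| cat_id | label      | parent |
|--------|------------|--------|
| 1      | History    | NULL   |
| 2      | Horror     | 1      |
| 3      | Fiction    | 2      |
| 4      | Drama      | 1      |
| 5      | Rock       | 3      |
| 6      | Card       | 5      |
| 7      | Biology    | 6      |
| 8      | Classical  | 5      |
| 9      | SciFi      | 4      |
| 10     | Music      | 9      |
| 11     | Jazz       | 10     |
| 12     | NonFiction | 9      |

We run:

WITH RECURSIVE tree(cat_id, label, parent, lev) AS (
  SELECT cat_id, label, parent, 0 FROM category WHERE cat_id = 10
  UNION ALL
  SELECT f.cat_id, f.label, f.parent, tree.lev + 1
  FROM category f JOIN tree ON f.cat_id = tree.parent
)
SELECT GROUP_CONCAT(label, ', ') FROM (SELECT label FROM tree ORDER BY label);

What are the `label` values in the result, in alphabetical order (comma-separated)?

Base: cat_id=10 (Music), parent=9, lev 0.
Iteration 1: join on cat_id=9 -> SciFi (id 9, parent=4, lev 1).
Iteration 2: join on cat_id=4 -> Drama (id 4, parent=1, lev 2).
Iteration 3: join on cat_id=1 -> History (id 1, parent=NULL, lev 3).
Iteration 4: parent is NULL; no match; recursion stops.

Drama, History, Music, SciFi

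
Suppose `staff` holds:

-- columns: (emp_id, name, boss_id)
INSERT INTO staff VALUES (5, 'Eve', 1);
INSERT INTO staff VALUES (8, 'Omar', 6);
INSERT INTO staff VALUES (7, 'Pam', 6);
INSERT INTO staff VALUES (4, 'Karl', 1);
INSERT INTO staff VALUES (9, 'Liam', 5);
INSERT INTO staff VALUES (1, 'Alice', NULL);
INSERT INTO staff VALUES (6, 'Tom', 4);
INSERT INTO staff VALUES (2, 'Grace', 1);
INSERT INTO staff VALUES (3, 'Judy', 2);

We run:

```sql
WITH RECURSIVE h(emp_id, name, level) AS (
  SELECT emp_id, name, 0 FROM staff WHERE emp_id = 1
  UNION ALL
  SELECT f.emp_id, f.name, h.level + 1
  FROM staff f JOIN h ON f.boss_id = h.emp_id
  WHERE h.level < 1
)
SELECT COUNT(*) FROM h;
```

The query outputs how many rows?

4

Base: emp_id=1 (Alice) at level 0.
Iteration 1: rows with boss_id in {1} -> Grace (id 2, level 1), Karl (id 4, level 1), Eve (id 5, level 1).
Iteration 2: level < 1 fails for all current rows; recursion stops.
Total rows emitted: 4.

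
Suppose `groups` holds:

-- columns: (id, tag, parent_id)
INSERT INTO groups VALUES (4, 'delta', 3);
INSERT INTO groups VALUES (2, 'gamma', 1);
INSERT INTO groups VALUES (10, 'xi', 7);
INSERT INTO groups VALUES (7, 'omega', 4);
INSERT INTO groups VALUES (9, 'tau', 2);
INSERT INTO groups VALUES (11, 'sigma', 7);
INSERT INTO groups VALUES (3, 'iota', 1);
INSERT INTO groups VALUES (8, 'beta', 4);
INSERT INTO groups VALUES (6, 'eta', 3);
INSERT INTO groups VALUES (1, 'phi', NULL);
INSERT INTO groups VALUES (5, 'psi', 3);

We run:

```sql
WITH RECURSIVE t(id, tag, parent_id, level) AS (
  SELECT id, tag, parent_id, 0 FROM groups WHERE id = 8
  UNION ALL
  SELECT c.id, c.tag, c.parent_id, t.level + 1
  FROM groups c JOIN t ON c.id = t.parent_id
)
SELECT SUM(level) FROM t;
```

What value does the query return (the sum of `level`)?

6

Base: id=8 (beta), parent_id=4, level 0.
Iteration 1: join on id=4 -> delta (id 4, parent_id=3, level 1).
Iteration 2: join on id=3 -> iota (id 3, parent_id=1, level 2).
Iteration 3: join on id=1 -> phi (id 1, parent_id=NULL, level 3).
Iteration 4: parent_id is NULL; no match; recursion stops.
SUM(level) = 0 + 1 + 2 + 3 = 6.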